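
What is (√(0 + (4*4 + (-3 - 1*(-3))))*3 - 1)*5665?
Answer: 62315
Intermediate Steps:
(√(0 + (4*4 + (-3 - 1*(-3))))*3 - 1)*5665 = (√(0 + (16 + (-3 + 3)))*3 - 1)*5665 = (√(0 + (16 + 0))*3 - 1)*5665 = (√(0 + 16)*3 - 1)*5665 = (√16*3 - 1)*5665 = (4*3 - 1)*5665 = (12 - 1)*5665 = 11*5665 = 62315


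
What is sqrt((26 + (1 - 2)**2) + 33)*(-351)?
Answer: -702*sqrt(15) ≈ -2718.8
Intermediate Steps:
sqrt((26 + (1 - 2)**2) + 33)*(-351) = sqrt((26 + (-1)**2) + 33)*(-351) = sqrt((26 + 1) + 33)*(-351) = sqrt(27 + 33)*(-351) = sqrt(60)*(-351) = (2*sqrt(15))*(-351) = -702*sqrt(15)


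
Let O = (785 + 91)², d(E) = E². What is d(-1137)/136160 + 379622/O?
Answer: 65233077229/6530369760 ≈ 9.9892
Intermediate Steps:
O = 767376 (O = 876² = 767376)
d(-1137)/136160 + 379622/O = (-1137)²/136160 + 379622/767376 = 1292769*(1/136160) + 379622*(1/767376) = 1292769/136160 + 189811/383688 = 65233077229/6530369760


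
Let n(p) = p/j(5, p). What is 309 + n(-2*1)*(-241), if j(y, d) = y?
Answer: 2027/5 ≈ 405.40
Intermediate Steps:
n(p) = p/5
309 + n(-2*1)*(-241) = 309 + ((-2*1)/5)*(-241) = 309 + ((⅕)*(-2))*(-241) = 309 - ⅖*(-241) = 309 + 482/5 = 2027/5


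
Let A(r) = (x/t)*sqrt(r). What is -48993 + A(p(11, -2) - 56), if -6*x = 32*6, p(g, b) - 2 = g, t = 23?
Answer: -48993 - 32*I*sqrt(43)/23 ≈ -48993.0 - 9.1234*I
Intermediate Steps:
p(g, b) = 2 + g
x = -32 (x = -16*6/3 = -1/6*192 = -32)
A(r) = -32*sqrt(r)/23 (A(r) = (-32/23)*sqrt(r) = (-32*1/23)*sqrt(r) = -32*sqrt(r)/23)
-48993 + A(p(11, -2) - 56) = -48993 - 32*sqrt((2 + 11) - 56)/23 = -48993 - 32*sqrt(13 - 56)/23 = -48993 - 32*I*sqrt(43)/23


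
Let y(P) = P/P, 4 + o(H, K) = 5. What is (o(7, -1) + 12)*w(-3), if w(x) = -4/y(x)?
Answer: -52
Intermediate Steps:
o(H, K) = 1 (o(H, K) = -4 + 5 = 1)
y(P) = 1
w(x) = -4 (w(x) = -4/1 = -4*1 = -4)
(o(7, -1) + 12)*w(-3) = (1 + 12)*(-4) = 13*(-4) = -52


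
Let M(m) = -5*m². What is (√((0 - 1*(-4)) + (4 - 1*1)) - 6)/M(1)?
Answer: 6/5 - √7/5 ≈ 0.67085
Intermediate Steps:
(√((0 - 1*(-4)) + (4 - 1*1)) - 6)/M(1) = (√((0 - 1*(-4)) + (4 - 1*1)) - 6)/((-5*1²)) = (√((0 + 4) + (4 - 1)) - 6)/((-5*1)) = (√(4 + 3) - 6)/(-5) = -(√7 - 6)/5 = -(-6 + √7)/5 = 6/5 - √7/5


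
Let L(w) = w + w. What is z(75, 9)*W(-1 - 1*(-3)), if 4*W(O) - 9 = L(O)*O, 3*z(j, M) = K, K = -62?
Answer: -527/6 ≈ -87.833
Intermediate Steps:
L(w) = 2*w
z(j, M) = -62/3 (z(j, M) = (⅓)*(-62) = -62/3)
W(O) = 9/4 + O²/2 (W(O) = 9/4 + ((2*O)*O)/4 = 9/4 + (2*O²)/4 = 9/4 + O²/2)
z(75, 9)*W(-1 - 1*(-3)) = -62*(9/4 + (-1 - 1*(-3))²/2)/3 = -62*(9/4 + (-1 + 3)²/2)/3 = -62*(9/4 + (½)*2²)/3 = -62*(9/4 + (½)*4)/3 = -62*(9/4 + 2)/3 = -62/3*17/4 = -527/6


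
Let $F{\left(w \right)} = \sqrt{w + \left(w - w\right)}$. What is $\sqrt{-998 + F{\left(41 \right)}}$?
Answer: $\sqrt{-998 + \sqrt{41}} \approx 31.49 i$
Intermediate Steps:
$F{\left(w \right)} = \sqrt{w}$ ($F{\left(w \right)} = \sqrt{w + 0} = \sqrt{w}$)
$\sqrt{-998 + F{\left(41 \right)}} = \sqrt{-998 + \sqrt{41}}$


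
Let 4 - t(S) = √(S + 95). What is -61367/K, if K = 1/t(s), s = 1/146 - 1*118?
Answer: -245468 + 184101*I*√54458/146 ≈ -2.4547e+5 + 2.9426e+5*I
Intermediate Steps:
s = -17227/146 (s = 1/146 - 118 = -17227/146 ≈ -117.99)
t(S) = 4 - √(95 + S) (t(S) = 4 - √(S + 95) = 4 - √(95 + S))
K = 1/(4 - 3*I*√54458/146) (K = 1/(4 - √(95 - 17227/146)) = 1/(4 - √(-3357/146)) = 1/(4 - 3*I*√54458/146) ≈ 0.10258 + 0.12297*I)
-61367/K = -61367/(584/5693 + 3*I*√54458/5693)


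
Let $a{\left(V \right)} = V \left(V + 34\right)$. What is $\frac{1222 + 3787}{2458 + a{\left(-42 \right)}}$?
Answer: $\frac{5009}{2794} \approx 1.7928$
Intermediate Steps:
$a{\left(V \right)} = V \left(34 + V\right)$
$\frac{1222 + 3787}{2458 + a{\left(-42 \right)}} = \frac{1222 + 3787}{2458 - 42 \left(34 - 42\right)} = \frac{5009}{2458 - -336} = \frac{5009}{2458 + 336} = \frac{5009}{2794}$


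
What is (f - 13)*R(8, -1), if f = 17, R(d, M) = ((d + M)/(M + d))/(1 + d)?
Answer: 4/9 ≈ 0.44444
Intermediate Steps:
R(d, M) = 1/(1 + d) (R(d, M) = ((M + d)/(M + d))/(1 + d) = 1/(1 + d))
(f - 13)*R(8, -1) = (17 - 13)/(1 + 8) = 4/9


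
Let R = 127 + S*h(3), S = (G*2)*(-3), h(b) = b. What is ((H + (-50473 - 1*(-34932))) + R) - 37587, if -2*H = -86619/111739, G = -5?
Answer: -11824357839/223478 ≈ -52911.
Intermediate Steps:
S = 30 (S = -5*2*(-3) = -10*(-3) = 30)
H = 86619/223478 (H = -(-86619)/(2*111739) = -1/2*(-86619/111739) = 86619/223478 ≈ 0.38760)
R = 217 (R = 127 + 30*3 = 127 + 90 = 217)
((H + (-50473 - 1*(-34932))) + R) - 37587 = ((86619/223478 + (-50473 - 1*(-34932))) + 217) - 37587 = ((86619/223478 + (-50473 + 34932)) + 217) - 37587 = ((86619/223478 - 15541) + 217) - 37587 = (-3472984979/223478 + 217) - 37587 = -3424490253/223478 - 37587 = -11824357839/223478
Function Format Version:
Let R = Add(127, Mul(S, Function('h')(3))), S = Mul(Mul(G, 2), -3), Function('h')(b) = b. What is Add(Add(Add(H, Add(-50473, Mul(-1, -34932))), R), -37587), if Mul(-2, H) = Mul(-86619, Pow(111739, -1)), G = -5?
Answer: Rational(-11824357839, 223478) ≈ -52911.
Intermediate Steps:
S = 30 (S = Mul(Mul(-5, 2), -3) = Mul(-10, -3) = 30)
H = Rational(86619, 223478) (H = Mul(Rational(-1, 2), Mul(-86619, Pow(111739, -1))) = Mul(Rational(-1, 2), Mul(-86619, Rational(1, 111739))) = Mul(Rational(-1, 2), Rational(-86619, 111739)) = Rational(86619, 223478) ≈ 0.38760)
R = 217 (R = Add(127, Mul(30, 3)) = Add(127, 90) = 217)
Add(Add(Add(H, Add(-50473, Mul(-1, -34932))), R), -37587) = Add(Add(Add(Rational(86619, 223478), Add(-50473, Mul(-1, -34932))), 217), -37587) = Add(Add(Add(Rational(86619, 223478), Add(-50473, 34932)), 217), -37587) = Add(Add(Add(Rational(86619, 223478), -15541), 217), -37587) = Add(Add(Rational(-3472984979, 223478), 217), -37587) = Add(Rational(-3424490253, 223478), -37587) = Rational(-11824357839, 223478)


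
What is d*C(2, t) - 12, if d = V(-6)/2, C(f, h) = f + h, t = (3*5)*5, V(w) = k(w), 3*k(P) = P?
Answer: -89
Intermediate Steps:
k(P) = P/3
V(w) = w/3
t = 75 (t = 15*5 = 75)
d = -1 (d = ((1/3)*(-6))/2 = -2*1/2 = -1)
d*C(2, t) - 12 = -(2 + 75) - 12 = -1*77 - 12 = -77 - 12 = -89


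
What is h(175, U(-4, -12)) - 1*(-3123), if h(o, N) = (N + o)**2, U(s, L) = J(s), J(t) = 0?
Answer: 33748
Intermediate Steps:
U(s, L) = 0
h(175, U(-4, -12)) - 1*(-3123) = (0 + 175)**2 - 1*(-3123) = 175**2 + 3123 = 30625 + 3123 = 33748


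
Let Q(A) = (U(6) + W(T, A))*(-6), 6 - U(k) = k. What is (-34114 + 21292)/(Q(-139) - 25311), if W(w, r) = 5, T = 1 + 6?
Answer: 4274/8447 ≈ 0.50598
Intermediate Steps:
T = 7
U(k) = 6 - k
Q(A) = -30 (Q(A) = ((6 - 1*6) + 5)*(-6) = ((6 - 6) + 5)*(-6) = (0 + 5)*(-6) = 5*(-6) = -30)
(-34114 + 21292)/(Q(-139) - 25311) = (-34114 + 21292)/(-30 - 25311) = -12822/(-25341) = -12822*(-1/25341) = 4274/8447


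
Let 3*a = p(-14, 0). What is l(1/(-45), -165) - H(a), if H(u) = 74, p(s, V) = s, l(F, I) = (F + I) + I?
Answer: -18181/45 ≈ -404.02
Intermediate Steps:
l(F, I) = F + 2*I
a = -14/3 (a = (1/3)*(-14) = -14/3 ≈ -4.6667)
l(1/(-45), -165) - H(a) = (1/(-45) + 2*(-165)) - 1*74 = (-1/45 - 330) - 74 = -14851/45 - 74 = -18181/45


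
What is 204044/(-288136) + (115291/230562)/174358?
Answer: -1025325343872631/1447895256652332 ≈ -0.70815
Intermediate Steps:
204044/(-288136) + (115291/230562)/174358 = 204044*(-1/288136) + (115291*(1/230562))*(1/174358) = -51011/72034 + (115291/230562)*(1/174358) = -51011/72034 + 115291/40200329196 = -1025325343872631/1447895256652332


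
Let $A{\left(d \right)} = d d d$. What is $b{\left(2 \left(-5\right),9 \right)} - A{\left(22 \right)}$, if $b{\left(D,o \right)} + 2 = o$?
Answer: $-10641$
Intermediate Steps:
$b{\left(D,o \right)} = -2 + o$
$A{\left(d \right)} = d^{3}$ ($A{\left(d \right)} = d^{2} d = d^{3}$)
$b{\left(2 \left(-5\right),9 \right)} - A{\left(22 \right)} = \left(-2 + 9\right) - 22^{3} = 7 - 10648 = -10641$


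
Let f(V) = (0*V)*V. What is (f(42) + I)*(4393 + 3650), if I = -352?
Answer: -2831136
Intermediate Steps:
f(V) = 0 (f(V) = 0*V = 0)
(f(42) + I)*(4393 + 3650) = (0 - 352)*(4393 + 3650) = -352*8043 = -2831136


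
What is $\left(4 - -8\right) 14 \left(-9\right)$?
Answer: $-1512$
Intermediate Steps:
$\left(4 - -8\right) 14 \left(-9\right) = \left(4 + 8\right) 14 \left(-9\right) = 12 \cdot 14 \left(-9\right) = 168 \left(-9\right) = -1512$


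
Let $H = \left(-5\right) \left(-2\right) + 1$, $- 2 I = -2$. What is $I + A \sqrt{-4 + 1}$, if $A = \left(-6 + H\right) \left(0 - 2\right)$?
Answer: $1 - 10 i \sqrt{3} \approx 1.0 - 17.32 i$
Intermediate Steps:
$I = 1$ ($I = \left(- \frac{1}{2}\right) \left(-2\right) = 1$)
$H = 11$ ($H = 10 + 1 = 11$)
$A = -10$ ($A = \left(-6 + 11\right) \left(0 - 2\right) = 5 \left(-2\right) = -10$)
$I + A \sqrt{-4 + 1} = 1 - 10 \sqrt{-4 + 1} = 1 - 10 \sqrt{-3} = 1 - 10 i \sqrt{3}$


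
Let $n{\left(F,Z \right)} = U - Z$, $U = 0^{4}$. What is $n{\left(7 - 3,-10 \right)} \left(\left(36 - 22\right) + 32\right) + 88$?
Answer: $548$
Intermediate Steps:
$U = 0$
$n{\left(F,Z \right)} = - Z$ ($n{\left(F,Z \right)} = 0 - Z = - Z$)
$n{\left(7 - 3,-10 \right)} \left(\left(36 - 22\right) + 32\right) + 88 = \left(-1\right) \left(-10\right) \left(\left(36 - 22\right) + 32\right) + 88 = 10 \left(14 + 32\right) + 88 = 10 \cdot 46 + 88 = 460 + 88 = 548$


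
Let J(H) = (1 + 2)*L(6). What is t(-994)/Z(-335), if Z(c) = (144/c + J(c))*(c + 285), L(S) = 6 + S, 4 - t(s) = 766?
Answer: 8509/19860 ≈ 0.42845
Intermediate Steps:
t(s) = -762 (t(s) = 4 - 1*766 = 4 - 766 = -762)
J(H) = 36 (J(H) = (1 + 2)*(6 + 6) = 3*12 = 36)
Z(c) = (36 + 144/c)*(285 + c) (Z(c) = (144/c + 36)*(c + 285) = (36 + 144/c)*(285 + c))
t(-994)/Z(-335) = -762/(10404 + 36*(-335) + 41040/(-335)) = -762/(10404 - 12060 + 41040*(-1/335)) = -762/(10404 - 12060 - 8208/67) = -762/(-119160/67) = -762*(-67/119160) = 8509/19860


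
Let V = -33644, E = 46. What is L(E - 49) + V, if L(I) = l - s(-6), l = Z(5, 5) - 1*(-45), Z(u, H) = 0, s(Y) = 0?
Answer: -33599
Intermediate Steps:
l = 45 (l = 0 - 1*(-45) = 0 + 45 = 45)
L(I) = 45 (L(I) = 45 - 1*0 = 45 + 0 = 45)
L(E - 49) + V = 45 - 33644 = -33599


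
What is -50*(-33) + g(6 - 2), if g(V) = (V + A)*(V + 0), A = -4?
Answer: 1650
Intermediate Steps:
g(V) = V*(-4 + V) (g(V) = (V - 4)*(V + 0) = (-4 + V)*V = V*(-4 + V))
-50*(-33) + g(6 - 2) = -50*(-33) + (6 - 2)*(-4 + (6 - 2)) = 1650 + 4*(-4 + 4) = 1650 + 4*0 = 1650 + 0 = 1650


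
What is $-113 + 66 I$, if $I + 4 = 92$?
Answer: $5695$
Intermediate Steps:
$I = 88$ ($I = -4 + 92 = 88$)
$-113 + 66 I = -113 + 66 \cdot 88 = -113 + 5808 = 5695$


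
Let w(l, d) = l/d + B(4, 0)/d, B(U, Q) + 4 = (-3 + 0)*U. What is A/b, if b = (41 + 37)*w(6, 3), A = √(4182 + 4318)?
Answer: -√85/26 ≈ -0.35460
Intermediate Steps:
B(U, Q) = -4 - 3*U (B(U, Q) = -4 + (-3 + 0)*U = -4 - 3*U)
w(l, d) = -16/d + l/d (w(l, d) = l/d + (-4 - 3*4)/d = l/d + (-4 - 12)/d = l/d - 16/d = -16/d + l/d)
A = 10*√85 (A = √8500 = 10*√85 ≈ 92.195)
b = -260 (b = (41 + 37)*((-16 + 6)/3) = 78*((⅓)*(-10)) = 78*(-10/3) = -260)
A/b = (10*√85)/(-260) = (10*√85)*(-1/260) = -√85/26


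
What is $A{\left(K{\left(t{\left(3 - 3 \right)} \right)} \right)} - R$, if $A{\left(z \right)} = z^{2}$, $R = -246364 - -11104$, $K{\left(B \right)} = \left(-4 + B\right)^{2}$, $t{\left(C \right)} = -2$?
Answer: $236556$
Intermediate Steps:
$R = -235260$ ($R = -246364 + 11104 = -235260$)
$A{\left(K{\left(t{\left(3 - 3 \right)} \right)} \right)} - R = \left(\left(-4 - 2\right)^{2}\right)^{2} - -235260 = \left(\left(-6\right)^{2}\right)^{2} + 235260 = 36^{2} + 235260 = 1296 + 235260 = 236556$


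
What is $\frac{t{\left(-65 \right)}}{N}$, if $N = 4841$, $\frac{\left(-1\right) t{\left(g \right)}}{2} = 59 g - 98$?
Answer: $\frac{7866}{4841} \approx 1.6249$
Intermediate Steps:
$t{\left(g \right)} = 196 - 118 g$ ($t{\left(g \right)} = - 2 \left(59 g - 98\right) = - 2 \left(-98 + 59 g\right) = 196 - 118 g$)
$\frac{t{\left(-65 \right)}}{N} = \frac{196 - -7670}{4841} = \left(196 + 7670\right) \frac{1}{4841} = 7866 \cdot \frac{1}{4841} = \frac{7866}{4841}$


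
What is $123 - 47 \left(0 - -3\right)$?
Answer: $-18$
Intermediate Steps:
$123 - 47 \left(0 - -3\right) = 123 - 47 \left(0 + 3\right) = 123 - 141 = -18$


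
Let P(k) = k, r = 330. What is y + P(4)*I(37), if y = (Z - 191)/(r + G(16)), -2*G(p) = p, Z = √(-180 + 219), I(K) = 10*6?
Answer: 77089/322 + √39/322 ≈ 239.43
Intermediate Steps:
I(K) = 60
Z = √39 ≈ 6.2450
G(p) = -p/2
y = -191/322 + √39/322 (y = (√39 - 191)/(330 - ½*16) = (-191 + √39)/(330 - 8) = (-191 + √39)/322 = (-191 + √39)*(1/322) = -191/322 + √39/322 ≈ -0.57377)
y + P(4)*I(37) = (-191/322 + √39/322) + 4*60 = (-191/322 + √39/322) + 240 = 77089/322 + √39/322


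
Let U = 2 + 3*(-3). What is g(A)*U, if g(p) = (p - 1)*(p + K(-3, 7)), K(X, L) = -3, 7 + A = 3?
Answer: -245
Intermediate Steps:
A = -4 (A = -7 + 3 = -4)
U = -7 (U = 2 - 9 = -7)
g(p) = (-1 + p)*(-3 + p) (g(p) = (p - 1)*(p - 3) = (-1 + p)*(-3 + p))
g(A)*U = (3 + (-4)**2 - 4*(-4))*(-7) = (3 + 16 + 16)*(-7) = 35*(-7) = -245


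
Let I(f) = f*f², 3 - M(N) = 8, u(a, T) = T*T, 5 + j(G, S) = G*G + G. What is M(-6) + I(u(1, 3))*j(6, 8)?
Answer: 26968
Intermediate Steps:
j(G, S) = -5 + G + G² (j(G, S) = -5 + (G*G + G) = -5 + (G² + G) = -5 + (G + G²) = -5 + G + G²)
u(a, T) = T²
M(N) = -5 (M(N) = 3 - 1*8 = 3 - 8 = -5)
I(f) = f³
M(-6) + I(u(1, 3))*j(6, 8) = -5 + (3²)³*(-5 + 6 + 6²) = -5 + 9³*(-5 + 6 + 36) = -5 + 729*37 = -5 + 26973 = 26968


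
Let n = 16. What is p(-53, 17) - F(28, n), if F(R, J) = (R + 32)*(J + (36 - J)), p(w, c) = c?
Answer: -2143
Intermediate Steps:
F(R, J) = 1152 + 36*R (F(R, J) = (32 + R)*36 = 1152 + 36*R)
p(-53, 17) - F(28, n) = 17 - (1152 + 36*28) = 17 - (1152 + 1008) = 17 - 1*2160 = 17 - 2160 = -2143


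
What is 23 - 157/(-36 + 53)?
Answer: 234/17 ≈ 13.765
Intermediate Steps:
23 - 157/(-36 + 53) = 23 - 157/17 = 234/17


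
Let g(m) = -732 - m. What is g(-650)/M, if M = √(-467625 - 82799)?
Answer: 41*I*√137606/137606 ≈ 0.11053*I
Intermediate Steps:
M = 2*I*√137606 (M = √(-550424) = 2*I*√137606 ≈ 741.91*I)
g(-650)/M = (-732 - 1*(-650))/((2*I*√137606)) = (-732 + 650)*(-I*√137606/275212) = -(-41)*I*√137606/137606 = 41*I*√137606/137606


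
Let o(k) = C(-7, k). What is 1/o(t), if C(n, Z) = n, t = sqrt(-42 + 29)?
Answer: -1/7 ≈ -0.14286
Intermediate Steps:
t = I*sqrt(13) (t = sqrt(-13) = I*sqrt(13) ≈ 3.6056*I)
o(k) = -7
1/o(t) = 1/(-7) = -1/7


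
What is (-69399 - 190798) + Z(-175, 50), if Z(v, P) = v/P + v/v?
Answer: -520399/2 ≈ -2.6020e+5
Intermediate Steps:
Z(v, P) = 1 + v/P (Z(v, P) = v/P + 1 = 1 + v/P)
(-69399 - 190798) + Z(-175, 50) = (-69399 - 190798) + (50 - 175)/50 = -260197 + (1/50)*(-125) = -260197 - 5/2 = -520399/2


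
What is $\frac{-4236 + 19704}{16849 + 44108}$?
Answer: $\frac{5156}{20319} \approx 0.25375$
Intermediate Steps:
$\frac{-4236 + 19704}{16849 + 44108} = \frac{15468}{60957} = 15468 \cdot \frac{1}{60957} = \frac{5156}{20319}$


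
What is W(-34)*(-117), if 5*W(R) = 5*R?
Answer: 3978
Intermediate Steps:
W(R) = R (W(R) = (5*R)/5 = R)
W(-34)*(-117) = -34*(-117) = 3978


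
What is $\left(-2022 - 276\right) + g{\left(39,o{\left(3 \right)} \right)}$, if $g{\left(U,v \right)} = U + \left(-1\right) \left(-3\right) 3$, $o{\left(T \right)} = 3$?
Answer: $-2250$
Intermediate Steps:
$g{\left(U,v \right)} = 9 + U$ ($g{\left(U,v \right)} = U + 3 \cdot 3 = U + 9 = 9 + U$)
$\left(-2022 - 276\right) + g{\left(39,o{\left(3 \right)} \right)} = \left(-2022 - 276\right) + \left(9 + 39\right) = -2298 + 48 = -2250$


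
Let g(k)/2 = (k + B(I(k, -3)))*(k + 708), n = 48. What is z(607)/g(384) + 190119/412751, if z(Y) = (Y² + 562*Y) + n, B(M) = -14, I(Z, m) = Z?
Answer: 34348635877/25656602160 ≈ 1.3388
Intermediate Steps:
g(k) = 2*(-14 + k)*(708 + k) (g(k) = 2*((k - 14)*(k + 708)) = 2*((-14 + k)*(708 + k)) = 2*(-14 + k)*(708 + k))
z(Y) = 48 + Y² + 562*Y (z(Y) = (Y² + 562*Y) + 48 = 48 + Y² + 562*Y)
z(607)/g(384) + 190119/412751 = (48 + 607² + 562*607)/(-19824 + 2*384² + 1388*384) + 190119/412751 = (48 + 368449 + 341134)/(-19824 + 2*147456 + 532992) + 190119*(1/412751) = 709631/(-19824 + 294912 + 532992) + 190119/412751 = 709631/808080 + 190119/412751 = 709631*(1/808080) + 190119/412751 = 54587/62160 + 190119/412751 = 34348635877/25656602160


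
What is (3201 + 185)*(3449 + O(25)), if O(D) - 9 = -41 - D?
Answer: 11485312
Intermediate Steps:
O(D) = -32 - D (O(D) = 9 + (-41 - D) = -32 - D)
(3201 + 185)*(3449 + O(25)) = (3201 + 185)*(3449 + (-32 - 1*25)) = 3386*(3449 + (-32 - 25)) = 3386*(3449 - 57) = 3386*3392 = 11485312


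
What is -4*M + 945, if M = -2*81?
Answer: 1593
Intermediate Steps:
M = -162
-4*M + 945 = -4*(-162) + 945 = 648 + 945 = 1593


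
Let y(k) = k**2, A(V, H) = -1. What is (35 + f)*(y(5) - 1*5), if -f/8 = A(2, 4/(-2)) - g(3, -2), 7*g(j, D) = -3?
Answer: 5540/7 ≈ 791.43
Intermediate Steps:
g(j, D) = -3/7 (g(j, D) = (1/7)*(-3) = -3/7)
f = 32/7 (f = -8*(-1 - 1*(-3/7)) = -8*(-1 + 3/7) = -8*(-4/7) = 32/7 ≈ 4.5714)
(35 + f)*(y(5) - 1*5) = (35 + 32/7)*(5**2 - 1*5) = 277*(25 - 5)/7 = (277/7)*20 = 5540/7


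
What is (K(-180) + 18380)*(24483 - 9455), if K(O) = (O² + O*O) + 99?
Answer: 1251516812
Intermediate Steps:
K(O) = 99 + 2*O² (K(O) = (O² + O²) + 99 = 2*O² + 99 = 99 + 2*O²)
(K(-180) + 18380)*(24483 - 9455) = ((99 + 2*(-180)²) + 18380)*(24483 - 9455) = ((99 + 2*32400) + 18380)*15028 = ((99 + 64800) + 18380)*15028 = (64899 + 18380)*15028 = 83279*15028 = 1251516812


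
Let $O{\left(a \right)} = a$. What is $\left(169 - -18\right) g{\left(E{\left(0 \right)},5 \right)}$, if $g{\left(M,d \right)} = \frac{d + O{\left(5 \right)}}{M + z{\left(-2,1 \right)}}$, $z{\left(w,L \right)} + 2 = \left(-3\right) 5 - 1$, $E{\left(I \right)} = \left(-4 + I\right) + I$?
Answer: $-85$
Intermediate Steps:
$E{\left(I \right)} = -4 + 2 I$
$z{\left(w,L \right)} = -18$ ($z{\left(w,L \right)} = -2 - 16 = -18$)
$g{\left(M,d \right)} = \frac{5 + d}{-18 + M}$ ($g{\left(M,d \right)} = \frac{d + 5}{M - 18} = \frac{5 + d}{-18 + M}$)
$\left(169 - -18\right) g{\left(E{\left(0 \right)},5 \right)} = \left(169 - -18\right) \frac{5 + 5}{-18 + \left(-4 + 2 \cdot 0\right)} = \left(169 + 18\right) \frac{1}{-18 + \left(-4 + 0\right)} 10 = 187 \frac{1}{-18 - 4} \cdot 10 = 187 \frac{1}{-22} \cdot 10 = 187 \left(\left(- \frac{1}{22}\right) 10\right) = 187 \left(- \frac{5}{11}\right) = -85$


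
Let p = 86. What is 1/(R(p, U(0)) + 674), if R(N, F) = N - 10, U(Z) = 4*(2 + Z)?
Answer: 1/750 ≈ 0.0013333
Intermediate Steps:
U(Z) = 8 + 4*Z
R(N, F) = -10 + N
1/(R(p, U(0)) + 674) = 1/((-10 + 86) + 674) = 1/(76 + 674) = 1/750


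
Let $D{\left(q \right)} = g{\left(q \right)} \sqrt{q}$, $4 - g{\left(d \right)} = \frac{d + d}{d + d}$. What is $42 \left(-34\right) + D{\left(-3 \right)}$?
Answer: $-1428 + 3 i \sqrt{3} \approx -1428.0 + 5.1962 i$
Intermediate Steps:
$g{\left(d \right)} = 3$ ($g{\left(d \right)} = 4 - \frac{d + d}{d + d} = 4 - \frac{2 d}{2 d} = 4 - 2 d \frac{1}{2 d} = 4 - 1 = 3$)
$D{\left(q \right)} = 3 \sqrt{q}$
$42 \left(-34\right) + D{\left(-3 \right)} = 42 \left(-34\right) + 3 \sqrt{-3} = -1428 + 3 i \sqrt{3}$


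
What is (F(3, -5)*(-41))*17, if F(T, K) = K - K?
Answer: 0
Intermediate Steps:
F(T, K) = 0
(F(3, -5)*(-41))*17 = (0*(-41))*17 = 0*17 = 0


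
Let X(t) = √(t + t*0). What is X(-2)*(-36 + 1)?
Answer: -35*I*√2 ≈ -49.497*I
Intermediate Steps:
X(t) = √t (X(t) = √(t + 0) = √t)
X(-2)*(-36 + 1) = √(-2)*(-36 + 1) = (I*√2)*(-35) = -35*I*√2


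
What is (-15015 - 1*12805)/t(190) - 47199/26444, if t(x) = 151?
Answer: -742799129/3993044 ≈ -186.02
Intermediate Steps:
(-15015 - 1*12805)/t(190) - 47199/26444 = (-15015 - 1*12805)/151 - 47199/26444 = (-15015 - 12805)*(1/151) - 47199*1/26444 = -27820*1/151 - 47199/26444 = -27820/151 - 47199/26444 = -742799129/3993044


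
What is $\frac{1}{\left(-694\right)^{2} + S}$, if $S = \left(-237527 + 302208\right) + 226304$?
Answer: $\frac{1}{772621} \approx 1.2943 \cdot 10^{-6}$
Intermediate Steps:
$S = 290985$ ($S = 64681 + 226304 = 290985$)
$\frac{1}{\left(-694\right)^{2} + S} = \frac{1}{\left(-694\right)^{2} + 290985} = \frac{1}{481636 + 290985} = \frac{1}{772621}$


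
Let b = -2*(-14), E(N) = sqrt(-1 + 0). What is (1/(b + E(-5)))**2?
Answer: (28 - I)**2/616225 ≈ 0.0012706 - 9.0876e-5*I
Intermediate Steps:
E(N) = I (E(N) = sqrt(-1) = I)
b = 28
(1/(b + E(-5)))**2 = (1/(28 + I))**2 = ((28 - I)/785)**2 = (28 - I)**2/616225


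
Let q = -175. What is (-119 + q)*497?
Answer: -146118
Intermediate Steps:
(-119 + q)*497 = (-119 - 175)*497 = -294*497 = -146118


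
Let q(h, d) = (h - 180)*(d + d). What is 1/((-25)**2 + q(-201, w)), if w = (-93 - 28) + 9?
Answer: 1/85969 ≈ 1.1632e-5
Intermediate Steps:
w = -112 (w = -121 + 9 = -112)
q(h, d) = 2*d*(-180 + h) (q(h, d) = (-180 + h)*(2*d) = 2*d*(-180 + h))
1/((-25)**2 + q(-201, w)) = 1/((-25)**2 + 2*(-112)*(-180 - 201)) = 1/(625 + 2*(-112)*(-381)) = 1/(625 + 85344) = 1/85969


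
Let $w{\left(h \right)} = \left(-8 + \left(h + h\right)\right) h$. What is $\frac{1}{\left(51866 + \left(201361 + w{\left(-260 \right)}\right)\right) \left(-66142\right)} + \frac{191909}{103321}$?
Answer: $\frac{4956801055571225}{2668669222774074} \approx 1.8574$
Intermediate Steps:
$w{\left(h \right)} = h \left(-8 + 2 h\right)$ ($w{\left(h \right)} = \left(-8 + 2 h\right) h = h \left(-8 + 2 h\right)$)
$\frac{1}{\left(51866 + \left(201361 + w{\left(-260 \right)}\right)\right) \left(-66142\right)} + \frac{191909}{103321} = \frac{1}{\left(51866 + \left(201361 + 2 \left(-260\right) \left(-4 - 260\right)\right)\right) \left(-66142\right)} + \frac{191909}{103321} = \frac{1}{51866 + \left(201361 + 2 \left(-260\right) \left(-264\right)\right)} \left(- \frac{1}{66142}\right) + 191909 \cdot \frac{1}{103321} = \frac{1}{51866 + \left(201361 + 137280\right)} \left(- \frac{1}{66142}\right) + \frac{191909}{103321} = \frac{1}{51866 + 338641} \left(- \frac{1}{66142}\right) + \frac{191909}{103321} = \frac{1}{390507} \left(- \frac{1}{66142}\right) + \frac{191909}{103321} = - \frac{1}{25828913994} + \frac{191909}{103321} = \frac{4956801055571225}{2668669222774074}$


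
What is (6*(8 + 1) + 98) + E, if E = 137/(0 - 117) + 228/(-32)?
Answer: 134507/936 ≈ 143.70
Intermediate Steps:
E = -7765/936 (E = 137/(-117) + 228*(-1/32) = 137*(-1/117) - 57/8 = -137/117 - 57/8 = -7765/936 ≈ -8.2959)
(6*(8 + 1) + 98) + E = (6*(8 + 1) + 98) - 7765/936 = (6*9 + 98) - 7765/936 = (54 + 98) - 7765/936 = 152 - 7765/936 = 134507/936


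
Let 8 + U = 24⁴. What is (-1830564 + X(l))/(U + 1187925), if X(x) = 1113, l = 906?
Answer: -29991/24913 ≈ -1.2038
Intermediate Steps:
U = 331768 (U = -8 + 24⁴ = -8 + 331776 = 331768)
(-1830564 + X(l))/(U + 1187925) = (-1830564 + 1113)/(331768 + 1187925) = -1829451/1519693 = -1829451*1/1519693 = -29991/24913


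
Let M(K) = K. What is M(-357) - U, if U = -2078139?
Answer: 2077782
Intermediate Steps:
M(-357) - U = -357 - 1*(-2078139) = -357 + 2078139 = 2077782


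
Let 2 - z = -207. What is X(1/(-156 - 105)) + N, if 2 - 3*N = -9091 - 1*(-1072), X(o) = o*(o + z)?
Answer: 182078299/68121 ≈ 2672.9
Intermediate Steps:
z = 209 (z = 2 - 1*(-207) = 2 + 207 = 209)
X(o) = o*(209 + o) (X(o) = o*(o + 209) = o*(209 + o))
N = 8021/3 (N = 2/3 - (-9091 - 1*(-1072))/3 = 2/3 - (-9091 + 1072)/3 = 2/3 - 1/3*(-8019) = 2/3 + 2673 = 8021/3 ≈ 2673.7)
X(1/(-156 - 105)) + N = (209 + 1/(-156 - 105))/(-156 - 105) + 8021/3 = (209 + 1/(-261))/(-261) + 8021/3 = -(209 - 1/261)/261 + 8021/3 = -1/261*54548/261 + 8021/3 = -54548/68121 + 8021/3 = 182078299/68121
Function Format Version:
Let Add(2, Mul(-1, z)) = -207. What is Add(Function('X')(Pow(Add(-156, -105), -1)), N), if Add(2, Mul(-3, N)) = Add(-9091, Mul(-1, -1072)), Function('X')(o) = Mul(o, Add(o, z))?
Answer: Rational(182078299, 68121) ≈ 2672.9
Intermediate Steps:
z = 209 (z = Add(2, Mul(-1, -207)) = Add(2, 207) = 209)
Function('X')(o) = Mul(o, Add(209, o)) (Function('X')(o) = Mul(o, Add(o, 209)) = Mul(o, Add(209, o)))
N = Rational(8021, 3) (N = Add(Rational(2, 3), Mul(Rational(-1, 3), Add(-9091, Mul(-1, -1072)))) = Add(Rational(2, 3), Mul(Rational(-1, 3), Add(-9091, 1072))) = Add(Rational(2, 3), Mul(Rational(-1, 3), -8019)) = Add(Rational(2, 3), 2673) = Rational(8021, 3) ≈ 2673.7)
Add(Function('X')(Pow(Add(-156, -105), -1)), N) = Add(Mul(Pow(Add(-156, -105), -1), Add(209, Pow(Add(-156, -105), -1))), Rational(8021, 3)) = Add(Mul(Pow(-261, -1), Add(209, Pow(-261, -1))), Rational(8021, 3)) = Add(Mul(Rational(-1, 261), Add(209, Rational(-1, 261))), Rational(8021, 3)) = Add(Mul(Rational(-1, 261), Rational(54548, 261)), Rational(8021, 3)) = Add(Rational(-54548, 68121), Rational(8021, 3)) = Rational(182078299, 68121)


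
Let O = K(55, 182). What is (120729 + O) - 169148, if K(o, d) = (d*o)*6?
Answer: 11641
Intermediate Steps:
K(o, d) = 6*d*o
O = 60060 (O = 6*182*55 = 60060)
(120729 + O) - 169148 = (120729 + 60060) - 169148 = 180789 - 169148 = 11641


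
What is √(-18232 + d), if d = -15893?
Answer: 5*I*√1365 ≈ 184.73*I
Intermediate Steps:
√(-18232 + d) = √(-18232 - 15893) = √(-34125) = 5*I*√1365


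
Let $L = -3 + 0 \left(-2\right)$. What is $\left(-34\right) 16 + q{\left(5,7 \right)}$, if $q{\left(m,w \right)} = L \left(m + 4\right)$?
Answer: $-571$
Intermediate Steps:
$L = -3$ ($L = -3 + 0 = -3$)
$q{\left(m,w \right)} = -12 - 3 m$ ($q{\left(m,w \right)} = - 3 \left(m + 4\right) = - 3 \left(4 + m\right) = -12 - 3 m$)
$\left(-34\right) 16 + q{\left(5,7 \right)} = \left(-34\right) 16 - 27 = -544 - 27 = -571$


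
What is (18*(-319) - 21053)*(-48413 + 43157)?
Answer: 140834520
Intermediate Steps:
(18*(-319) - 21053)*(-48413 + 43157) = (-5742 - 21053)*(-5256) = -26795*(-5256) = 140834520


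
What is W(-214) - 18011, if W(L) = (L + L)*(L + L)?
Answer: 165173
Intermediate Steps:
W(L) = 4*L**2 (W(L) = (2*L)*(2*L) = 4*L**2)
W(-214) - 18011 = 4*(-214)**2 - 18011 = 4*45796 - 18011 = 183184 - 18011 = 165173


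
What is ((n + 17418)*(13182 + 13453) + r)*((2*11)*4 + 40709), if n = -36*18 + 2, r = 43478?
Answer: 18226700181306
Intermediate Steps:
n = -646 (n = -648 + 2 = -646)
((n + 17418)*(13182 + 13453) + r)*((2*11)*4 + 40709) = ((-646 + 17418)*(13182 + 13453) + 43478)*((2*11)*4 + 40709) = (16772*26635 + 43478)*(22*4 + 40709) = (446722220 + 43478)*(88 + 40709) = 446765698*40797 = 18226700181306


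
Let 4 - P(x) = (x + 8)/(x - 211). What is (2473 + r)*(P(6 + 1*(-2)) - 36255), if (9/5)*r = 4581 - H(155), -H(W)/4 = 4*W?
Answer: -143980694030/621 ≈ -2.3185e+8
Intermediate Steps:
H(W) = -16*W
r = 35305/9 (r = 5*(4581 - (-16)*155)/9 = 5*(4581 - 1*(-2480))/9 = 5*(4581 + 2480)/9 = (5/9)*7061 = 35305/9 ≈ 3922.8)
P(x) = 4 - (8 + x)/(-211 + x) (P(x) = 4 - (x + 8)/(x - 211) = 4 - (8 + x)/(-211 + x))
(2473 + r)*(P(6 + 1*(-2)) - 36255) = (2473 + 35305/9)*(3*(-284 + (6 + 1*(-2)))/(-211 + (6 + 1*(-2))) - 36255) = 57562*(3*(-284 + (6 - 2))/(-211 + (6 - 2)) - 36255)/9 = 57562*(3*(-284 + 4)/(-211 + 4) - 36255)/9 = 57562*(3*(-280)/(-207) - 36255)/9 = 57562*(3*(-1/207)*(-280) - 36255)/9 = 57562*(280/69 - 36255)/9 = (57562/9)*(-2501315/69) = -143980694030/621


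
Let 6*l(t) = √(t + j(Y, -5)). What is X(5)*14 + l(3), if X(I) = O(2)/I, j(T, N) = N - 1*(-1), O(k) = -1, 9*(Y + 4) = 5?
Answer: -14/5 + I/6 ≈ -2.8 + 0.16667*I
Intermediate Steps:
Y = -31/9 (Y = -4 + (⅑)*5 = -4 + 5/9 = -31/9 ≈ -3.4444)
j(T, N) = 1 + N (j(T, N) = N + 1 = 1 + N)
X(I) = -1/I
l(t) = √(-4 + t)/6 (l(t) = √(t + (1 - 5))/6 = √(t - 4)/6 = √(-4 + t)/6)
X(5)*14 + l(3) = -1/5*14 + √(-4 + 3)/6 = -1*⅕*14 + √(-1)/6 = -⅕*14 + I/6 = -14/5 + I/6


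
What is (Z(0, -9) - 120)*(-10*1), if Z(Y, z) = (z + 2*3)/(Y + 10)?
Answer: 1203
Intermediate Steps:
Z(Y, z) = (6 + z)/(10 + Y) (Z(Y, z) = (z + 6)/(10 + Y) = (6 + z)/(10 + Y))
(Z(0, -9) - 120)*(-10*1) = ((6 - 9)/(10 + 0) - 120)*(-10*1) = (-3/10 - 120)*(-10) = -1203/10*(-10) = 1203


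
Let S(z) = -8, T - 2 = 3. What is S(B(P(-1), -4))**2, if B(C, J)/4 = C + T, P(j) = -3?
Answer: 64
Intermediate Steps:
T = 5 (T = 2 + 3 = 5)
B(C, J) = 20 + 4*C (B(C, J) = 4*(C + 5) = 4*(5 + C) = 20 + 4*C)
S(B(P(-1), -4))**2 = (-8)**2 = 64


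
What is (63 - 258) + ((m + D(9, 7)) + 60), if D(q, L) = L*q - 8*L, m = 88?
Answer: -40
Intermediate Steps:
D(q, L) = -8*L + L*q
(63 - 258) + ((m + D(9, 7)) + 60) = (63 - 258) + ((88 + 7*(-8 + 9)) + 60) = -195 + ((88 + 7*1) + 60) = -195 + ((88 + 7) + 60) = -195 + (95 + 60) = -195 + 155 = -40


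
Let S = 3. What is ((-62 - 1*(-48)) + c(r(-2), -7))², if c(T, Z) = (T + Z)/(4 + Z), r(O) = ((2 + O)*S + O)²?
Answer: 169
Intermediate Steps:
r(O) = (6 + 4*O)² (r(O) = ((2 + O)*3 + O)² = ((6 + 3*O) + O)² = (6 + 4*O)²)
c(T, Z) = (T + Z)/(4 + Z)
((-62 - 1*(-48)) + c(r(-2), -7))² = ((-62 - 1*(-48)) + (4*(3 + 2*(-2))² - 7)/(4 - 7))² = ((-62 + 48) + (4*(3 - 4)² - 7)/(-3))² = (-14 - (4*(-1)² - 7)/3)² = (-14 - (4*1 - 7)/3)² = (-14 - (4 - 7)/3)² = (-14 - ⅓*(-3))² = (-14 + 1)² = (-13)² = 169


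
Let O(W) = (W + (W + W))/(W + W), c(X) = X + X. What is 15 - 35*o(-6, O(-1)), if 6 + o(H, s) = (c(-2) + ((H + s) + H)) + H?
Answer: 1885/2 ≈ 942.50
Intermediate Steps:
c(X) = 2*X
O(W) = 3/2 (O(W) = (W + 2*W)/((2*W)) = (3*W)*(1/(2*W)) = 3/2)
o(H, s) = -10 + s + 3*H (o(H, s) = -6 + ((2*(-2) + ((H + s) + H)) + H) = -6 + ((-4 + (s + 2*H)) + H) = -6 + ((-4 + s + 2*H) + H) = -6 + (-4 + s + 3*H) = -10 + s + 3*H)
15 - 35*o(-6, O(-1)) = 15 - 35*(-10 + 3/2 + 3*(-6)) = 15 - 35*(-10 + 3/2 - 18) = 15 - 35*(-53/2) = 15 + 1855/2 = 1885/2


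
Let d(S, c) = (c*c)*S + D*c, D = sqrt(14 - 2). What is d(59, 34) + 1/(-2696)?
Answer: 183877983/2696 + 68*sqrt(3) ≈ 68322.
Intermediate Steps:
D = 2*sqrt(3) (D = sqrt(12) = 2*sqrt(3) ≈ 3.4641)
d(S, c) = S*c**2 + 2*c*sqrt(3) (d(S, c) = (c*c)*S + (2*sqrt(3))*c = c**2*S + 2*c*sqrt(3) = S*c**2 + 2*c*sqrt(3))
d(59, 34) + 1/(-2696) = 34*(2*sqrt(3) + 59*34) + 1/(-2696) = 34*(2*sqrt(3) + 2006) - 1/2696 = 34*(2006 + 2*sqrt(3)) - 1/2696 = (68204 + 68*sqrt(3)) - 1/2696 = 183877983/2696 + 68*sqrt(3)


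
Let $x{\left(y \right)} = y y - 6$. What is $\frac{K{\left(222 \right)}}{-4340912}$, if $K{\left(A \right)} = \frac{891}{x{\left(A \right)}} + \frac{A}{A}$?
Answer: $- \frac{16723}{71303820512} \approx -2.3453 \cdot 10^{-7}$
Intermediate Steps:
$x{\left(y \right)} = -6 + y^{2}$ ($x{\left(y \right)} = y^{2} - 6 = -6 + y^{2}$)
$K{\left(A \right)} = 1 + \frac{891}{-6 + A^{2}}$ ($K{\left(A \right)} = \frac{891}{-6 + A^{2}} + \frac{A}{A} = \frac{891}{-6 + A^{2}} + 1 = 1 + \frac{891}{-6 + A^{2}}$)
$\frac{K{\left(222 \right)}}{-4340912} = \frac{\frac{1}{-6 + 222^{2}} \left(885 + 222^{2}\right)}{-4340912} = \frac{885 + 49284}{-6 + 49284} \left(- \frac{1}{4340912}\right) = \frac{1}{49278} \cdot 50169 \left(- \frac{1}{4340912}\right) = \frac{16723}{16426} \left(- \frac{1}{4340912}\right) = - \frac{16723}{71303820512}$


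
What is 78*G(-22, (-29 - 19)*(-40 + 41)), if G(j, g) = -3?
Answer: -234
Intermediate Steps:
78*G(-22, (-29 - 19)*(-40 + 41)) = 78*(-3) = -234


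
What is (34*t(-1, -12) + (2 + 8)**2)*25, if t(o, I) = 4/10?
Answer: 2840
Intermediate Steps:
t(o, I) = 2/5 (t(o, I) = 4*(1/10) = 2/5)
(34*t(-1, -12) + (2 + 8)**2)*25 = (34*(2/5) + (2 + 8)**2)*25 = (68/5 + 10**2)*25 = (68/5 + 100)*25 = (568/5)*25 = 2840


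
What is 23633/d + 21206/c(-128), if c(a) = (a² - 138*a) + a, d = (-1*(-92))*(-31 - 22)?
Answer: -1646771/390080 ≈ -4.2216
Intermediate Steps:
d = -4876 (d = 92*(-53) = -4876)
c(a) = a² - 137*a
23633/d + 21206/c(-128) = 23633/(-4876) + 21206/((-128*(-137 - 128))) = 23633*(-1/4876) + 21206/((-128*(-265))) = -23633/4876 + 21206/33920 = -23633/4876 + 21206*(1/33920) = -23633/4876 + 10603/16960 = -1646771/390080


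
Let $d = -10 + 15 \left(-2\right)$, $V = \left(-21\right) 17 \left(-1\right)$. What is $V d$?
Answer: $-14280$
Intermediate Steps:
$V = 357$ ($V = \left(-357\right) \left(-1\right) = 357$)
$d = -40$ ($d = -10 - 30 = -40$)
$V d = 357 \left(-40\right) = -14280$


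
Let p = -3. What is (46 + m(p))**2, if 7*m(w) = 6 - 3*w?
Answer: 113569/49 ≈ 2317.7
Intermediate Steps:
m(w) = 6/7 - 3*w/7 (m(w) = (6 - 3*w)/7 = 6/7 - 3*w/7)
(46 + m(p))**2 = (46 + (6/7 - 3/7*(-3)))**2 = (46 + (6/7 + 9/7))**2 = (46 + 15/7)**2 = (337/7)**2 = 113569/49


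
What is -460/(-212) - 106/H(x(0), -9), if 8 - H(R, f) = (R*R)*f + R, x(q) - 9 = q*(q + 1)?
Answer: 39051/19292 ≈ 2.0242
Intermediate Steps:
x(q) = 9 + q*(1 + q) (x(q) = 9 + q*(q + 1) = 9 + q*(1 + q))
H(R, f) = 8 - R - f*R² (H(R, f) = 8 - ((R*R)*f + R) = 8 - (R²*f + R) = 8 - (f*R² + R) = 8 - (R + f*R²) = 8 + (-R - f*R²) = 8 - R - f*R²)
-460/(-212) - 106/H(x(0), -9) = -460/(-212) - 106/(8 - (9 + 0 + 0²) - 1*(-9)*(9 + 0 + 0²)²) = -460*(-1/212) - 106/(8 - (9 + 0 + 0) - 1*(-9)*(9 + 0 + 0)²) = 115/53 - 106/(8 - 1*9 - 1*(-9)*9²) = 115/53 - 106/(8 - 9 - 1*(-9)*81) = 115/53 - 106/(8 - 9 + 729) = 115/53 - 106/728 = 115/53 - 106*1/728 = 115/53 - 53/364 = 39051/19292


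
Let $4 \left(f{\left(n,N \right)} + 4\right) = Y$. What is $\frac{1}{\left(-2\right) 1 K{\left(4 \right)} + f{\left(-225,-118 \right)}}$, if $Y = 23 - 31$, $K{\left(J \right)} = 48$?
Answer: $- \frac{1}{102} \approx -0.0098039$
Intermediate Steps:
$Y = -8$ ($Y = 23 - 31 = -8$)
$f{\left(n,N \right)} = -6$ ($f{\left(n,N \right)} = -4 + \frac{1}{4} \left(-8\right) = -4 - 2 = -6$)
$\frac{1}{\left(-2\right) 1 K{\left(4 \right)} + f{\left(-225,-118 \right)}} = \frac{1}{\left(-2\right) 1 \cdot 48 - 6} = \frac{1}{\left(-2\right) 48 - 6} = \frac{1}{-96 - 6} = \frac{1}{-102} = - \frac{1}{102}$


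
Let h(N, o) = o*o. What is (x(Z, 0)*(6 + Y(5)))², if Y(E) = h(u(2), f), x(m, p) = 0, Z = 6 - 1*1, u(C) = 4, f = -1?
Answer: 0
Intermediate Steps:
h(N, o) = o²
Z = 5 (Z = 6 - 1 = 5)
Y(E) = 1 (Y(E) = (-1)² = 1)
(x(Z, 0)*(6 + Y(5)))² = (0*(6 + 1))² = (0*7)² = 0² = 0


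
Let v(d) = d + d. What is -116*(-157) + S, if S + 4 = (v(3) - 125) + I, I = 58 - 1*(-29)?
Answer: 18176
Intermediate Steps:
I = 87 (I = 58 + 29 = 87)
v(d) = 2*d
S = -36 (S = -4 + ((2*3 - 125) + 87) = -4 + ((6 - 125) + 87) = -4 + (-119 + 87) = -4 - 32 = -36)
-116*(-157) + S = -116*(-157) - 36 = 18212 - 36 = 18176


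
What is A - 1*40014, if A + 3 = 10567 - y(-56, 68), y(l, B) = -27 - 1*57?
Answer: -29366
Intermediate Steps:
y(l, B) = -84 (y(l, B) = -27 - 57 = -84)
A = 10648 (A = -3 + (10567 - 1*(-84)) = -3 + (10567 + 84) = -3 + 10651 = 10648)
A - 1*40014 = 10648 - 1*40014 = 10648 - 40014 = -29366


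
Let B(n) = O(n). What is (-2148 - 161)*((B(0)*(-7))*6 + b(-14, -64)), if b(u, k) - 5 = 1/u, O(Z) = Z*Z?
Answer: -159321/14 ≈ -11380.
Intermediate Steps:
O(Z) = Z**2
b(u, k) = 5 + 1/u
B(n) = n**2
(-2148 - 161)*((B(0)*(-7))*6 + b(-14, -64)) = (-2148 - 161)*((0**2*(-7))*6 + (5 + 1/(-14))) = -2309*((0*(-7))*6 + (5 - 1/14)) = -2309*(0*6 + 69/14) = -2309*(0 + 69/14) = -2309*69/14 = -159321/14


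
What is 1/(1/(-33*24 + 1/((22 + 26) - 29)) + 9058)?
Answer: 15047/136295707 ≈ 0.00011040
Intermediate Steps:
1/(1/(-33*24 + 1/((22 + 26) - 29)) + 9058) = 1/(1/(-792 + 1/(48 - 29)) + 9058) = 1/(1/(-792 + 1/19) + 9058) = 1/(1/(-15047/19) + 9058) = 1/(-19/15047 + 9058) = 1/(136295707/15047) = 15047/136295707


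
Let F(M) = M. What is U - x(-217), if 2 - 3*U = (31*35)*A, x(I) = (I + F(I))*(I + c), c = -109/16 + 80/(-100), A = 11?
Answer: -12175139/120 ≈ -1.0146e+5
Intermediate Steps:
c = -609/80 (c = -109*1/16 + 80*(-1/100) = -109/16 - 4/5 = -609/80 ≈ -7.6125)
x(I) = 2*I*(-609/80 + I) (x(I) = (I + I)*(I - 609/80) = (2*I)*(-609/80 + I) = 2*I*(-609/80 + I))
U = -11933/3 (U = 2/3 - 31*35*11/3 = 2/3 - 1085*11/3 = 2/3 - 1/3*11935 = 2/3 - 11935/3 = -11933/3 ≈ -3977.7)
U - x(-217) = -11933/3 - (-217)*(-609 + 80*(-217))/40 = -11933/3 - (-217)*(-609 - 17360)/40 = -11933/3 - (-217)*(-17969)/40 = -11933/3 - 1*3899273/40 = -11933/3 - 3899273/40 = -12175139/120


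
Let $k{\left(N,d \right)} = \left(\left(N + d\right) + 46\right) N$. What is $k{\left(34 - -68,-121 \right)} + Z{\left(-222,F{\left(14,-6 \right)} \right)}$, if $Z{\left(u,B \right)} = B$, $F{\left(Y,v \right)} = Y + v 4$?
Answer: $2744$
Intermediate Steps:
$F{\left(Y,v \right)} = Y + 4 v$
$k{\left(N,d \right)} = N \left(46 + N + d\right)$ ($k{\left(N,d \right)} = \left(46 + N + d\right) N = N \left(46 + N + d\right)$)
$k{\left(34 - -68,-121 \right)} + Z{\left(-222,F{\left(14,-6 \right)} \right)} = \left(34 - -68\right) \left(46 + \left(34 - -68\right) - 121\right) + \left(14 + 4 \left(-6\right)\right) = \left(34 + 68\right) \left(46 + \left(34 + 68\right) - 121\right) + \left(14 - 24\right) = 102 \left(46 + 102 - 121\right) - 10 = 102 \cdot 27 - 10 = 2754 - 10 = 2744$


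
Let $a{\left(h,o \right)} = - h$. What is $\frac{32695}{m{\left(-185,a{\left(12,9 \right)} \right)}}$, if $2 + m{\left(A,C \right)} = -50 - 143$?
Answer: $- \frac{503}{3} \approx -167.67$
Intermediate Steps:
$m{\left(A,C \right)} = -195$ ($m{\left(A,C \right)} = -2 - 193 = -195$)
$\frac{32695}{m{\left(-185,a{\left(12,9 \right)} \right)}} = \frac{32695}{-195} = 32695 \left(- \frac{1}{195}\right) = - \frac{503}{3}$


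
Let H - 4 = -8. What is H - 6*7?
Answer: -46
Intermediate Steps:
H = -4 (H = 4 - 8 = -4)
H - 6*7 = -4 - 6*7 = -4 - 42 = -46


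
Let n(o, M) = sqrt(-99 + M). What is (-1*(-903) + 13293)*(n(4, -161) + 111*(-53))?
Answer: -83515068 + 28392*I*sqrt(65) ≈ -8.3515e+7 + 2.289e+5*I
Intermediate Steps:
(-1*(-903) + 13293)*(n(4, -161) + 111*(-53)) = (-1*(-903) + 13293)*(sqrt(-99 - 161) + 111*(-53)) = (903 + 13293)*(sqrt(-260) - 5883) = 14196*(2*I*sqrt(65) - 5883) = 14196*(-5883 + 2*I*sqrt(65)) = -83515068 + 28392*I*sqrt(65)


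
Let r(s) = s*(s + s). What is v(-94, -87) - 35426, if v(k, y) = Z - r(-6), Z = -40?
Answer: -35538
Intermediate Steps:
r(s) = 2*s**2 (r(s) = s*(2*s) = 2*s**2)
v(k, y) = -112 (v(k, y) = -40 - 2*(-6)**2 = -40 - 2*36 = -40 - 1*72 = -40 - 72 = -112)
v(-94, -87) - 35426 = -112 - 35426 = -35538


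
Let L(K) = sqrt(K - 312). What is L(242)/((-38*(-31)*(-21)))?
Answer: -I*sqrt(70)/24738 ≈ -0.00033821*I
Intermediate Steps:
L(K) = sqrt(-312 + K)
L(242)/((-38*(-31)*(-21))) = sqrt(-312 + 242)/((-38*(-31)*(-21))) = sqrt(-70)/((1178*(-21))) = (I*sqrt(70))/(-24738) = (I*sqrt(70))*(-1/24738) = -I*sqrt(70)/24738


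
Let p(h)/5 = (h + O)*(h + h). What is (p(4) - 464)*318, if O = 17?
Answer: 119568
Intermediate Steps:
p(h) = 10*h*(17 + h) (p(h) = 5*((h + 17)*(h + h)) = 5*((17 + h)*(2*h)) = 5*(2*h*(17 + h)) = 10*h*(17 + h))
(p(4) - 464)*318 = (10*4*(17 + 4) - 464)*318 = (10*4*21 - 464)*318 = (840 - 464)*318 = 376*318 = 119568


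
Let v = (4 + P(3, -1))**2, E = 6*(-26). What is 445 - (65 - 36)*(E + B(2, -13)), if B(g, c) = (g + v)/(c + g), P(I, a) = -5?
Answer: 54746/11 ≈ 4976.9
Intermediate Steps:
E = -156
v = 1 (v = (4 - 5)**2 = (-1)**2 = 1)
B(g, c) = (1 + g)/(c + g) (B(g, c) = (g + 1)/(c + g) = (1 + g)/(c + g))
445 - (65 - 36)*(E + B(2, -13)) = 445 - (65 - 36)*(-156 + (1 + 2)/(-13 + 2)) = 445 - 29*(-156 + 3/(-11)) = 445 - 29*(-156 - 1/11*3) = 445 - 29*(-156 - 3/11) = 445 - 29*(-1719)/11 = 445 - 1*(-49851/11) = 445 + 49851/11 = 54746/11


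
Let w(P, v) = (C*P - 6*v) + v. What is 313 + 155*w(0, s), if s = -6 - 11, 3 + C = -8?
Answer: 13488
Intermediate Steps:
C = -11 (C = -3 - 8 = -11)
s = -17
w(P, v) = -11*P - 5*v (w(P, v) = (-11*P - 6*v) + v = -11*P - 5*v)
313 + 155*w(0, s) = 313 + 155*(-11*0 - 5*(-17)) = 313 + 155*(0 + 85) = 313 + 155*85 = 313 + 13175 = 13488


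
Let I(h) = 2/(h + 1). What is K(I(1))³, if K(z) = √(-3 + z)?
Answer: -2*I*√2 ≈ -2.8284*I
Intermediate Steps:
I(h) = 2/(1 + h)
K(I(1))³ = (√(-3 + 2/(1 + 1)))³ = (√(-3 + 2/2))³ = (√(-3 + 2*(½)))³ = (√(-3 + 1))³ = (√(-2))³ = (I*√2)³ = -2*I*√2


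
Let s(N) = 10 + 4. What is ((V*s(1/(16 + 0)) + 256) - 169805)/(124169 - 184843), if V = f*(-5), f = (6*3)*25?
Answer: 201049/60674 ≈ 3.3136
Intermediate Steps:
f = 450 (f = 18*25 = 450)
V = -2250 (V = 450*(-5) = -2250)
s(N) = 14
((V*s(1/(16 + 0)) + 256) - 169805)/(124169 - 184843) = ((-2250*14 + 256) - 169805)/(124169 - 184843) = ((-31500 + 256) - 169805)/(-60674) = (-31244 - 169805)*(-1/60674) = -201049*(-1/60674) = 201049/60674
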